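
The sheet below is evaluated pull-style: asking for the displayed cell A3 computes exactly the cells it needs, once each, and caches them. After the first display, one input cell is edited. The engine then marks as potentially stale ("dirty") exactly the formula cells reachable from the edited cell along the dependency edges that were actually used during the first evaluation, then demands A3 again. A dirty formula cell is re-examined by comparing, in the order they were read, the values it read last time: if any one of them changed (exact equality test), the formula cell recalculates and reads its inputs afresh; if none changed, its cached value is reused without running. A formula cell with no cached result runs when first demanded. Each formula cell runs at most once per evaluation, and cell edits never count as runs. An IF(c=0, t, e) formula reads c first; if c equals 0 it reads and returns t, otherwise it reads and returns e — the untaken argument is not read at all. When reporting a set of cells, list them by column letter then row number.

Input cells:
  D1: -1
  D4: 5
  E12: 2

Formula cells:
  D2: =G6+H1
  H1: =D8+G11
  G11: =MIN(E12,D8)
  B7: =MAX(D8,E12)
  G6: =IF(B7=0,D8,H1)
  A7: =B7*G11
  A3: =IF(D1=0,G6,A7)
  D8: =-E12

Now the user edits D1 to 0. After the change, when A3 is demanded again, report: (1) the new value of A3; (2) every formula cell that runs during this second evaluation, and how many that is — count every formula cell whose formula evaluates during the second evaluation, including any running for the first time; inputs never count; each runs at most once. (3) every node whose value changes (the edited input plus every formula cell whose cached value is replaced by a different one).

Demanding A3 again yields -4.
3 formula cells run: A3, G6, H1.
The nodes whose values change: D1.
Note the branch switch — G6, H1 had no cache and run now for the first time.

First demand of the output computes:
  D8 = -(2) = -2
  B7 = MAX(-2, 2) = 2
  G11 = MIN(2, -2) = -2
  A7 = 2 * -2 = -4
  A3 = IF(D1=0: D1=-1 -> else branch A7) = -4

After the edit, cleaning proceeds:
  H1: had never run; runs now, result -4.
  G6: had never run; runs now, result -4.
  A3: a read changed (D1 -1->0) — executes, giving -4 — identical to its old value.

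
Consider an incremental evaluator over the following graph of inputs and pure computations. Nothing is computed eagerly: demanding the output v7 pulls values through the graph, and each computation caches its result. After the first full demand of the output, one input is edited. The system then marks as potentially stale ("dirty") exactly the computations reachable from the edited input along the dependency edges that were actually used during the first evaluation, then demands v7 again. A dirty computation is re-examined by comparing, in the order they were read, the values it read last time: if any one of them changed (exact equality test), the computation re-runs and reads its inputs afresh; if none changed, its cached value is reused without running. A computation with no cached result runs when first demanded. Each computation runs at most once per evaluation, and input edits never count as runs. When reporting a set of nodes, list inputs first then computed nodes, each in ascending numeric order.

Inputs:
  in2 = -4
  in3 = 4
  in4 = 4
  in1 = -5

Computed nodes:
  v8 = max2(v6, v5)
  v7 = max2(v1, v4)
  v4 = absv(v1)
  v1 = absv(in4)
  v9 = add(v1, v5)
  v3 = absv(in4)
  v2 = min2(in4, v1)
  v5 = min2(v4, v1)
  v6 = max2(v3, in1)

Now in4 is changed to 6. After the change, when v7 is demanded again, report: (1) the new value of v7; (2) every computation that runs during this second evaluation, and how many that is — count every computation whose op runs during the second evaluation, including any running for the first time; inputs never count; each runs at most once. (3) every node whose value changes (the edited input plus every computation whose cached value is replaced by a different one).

v7 now evaluates to 6.
Run set: v1, v4, v7 (3 run).
Changed values: in4, v1, v4, v7.

Initial pass — values computed on the first demand:
  v1 = absv(4) = 4
  v4 = absv(4) = 4
  v7 = max2(4, 4) = 4

Second demand — change propagation:
  v1: re-runs because in4 4->6; new result 6.
  v4: re-runs because v1 4->6; new result 6.
  v7: re-runs because v1 4->6; v4 4->6; new result 6.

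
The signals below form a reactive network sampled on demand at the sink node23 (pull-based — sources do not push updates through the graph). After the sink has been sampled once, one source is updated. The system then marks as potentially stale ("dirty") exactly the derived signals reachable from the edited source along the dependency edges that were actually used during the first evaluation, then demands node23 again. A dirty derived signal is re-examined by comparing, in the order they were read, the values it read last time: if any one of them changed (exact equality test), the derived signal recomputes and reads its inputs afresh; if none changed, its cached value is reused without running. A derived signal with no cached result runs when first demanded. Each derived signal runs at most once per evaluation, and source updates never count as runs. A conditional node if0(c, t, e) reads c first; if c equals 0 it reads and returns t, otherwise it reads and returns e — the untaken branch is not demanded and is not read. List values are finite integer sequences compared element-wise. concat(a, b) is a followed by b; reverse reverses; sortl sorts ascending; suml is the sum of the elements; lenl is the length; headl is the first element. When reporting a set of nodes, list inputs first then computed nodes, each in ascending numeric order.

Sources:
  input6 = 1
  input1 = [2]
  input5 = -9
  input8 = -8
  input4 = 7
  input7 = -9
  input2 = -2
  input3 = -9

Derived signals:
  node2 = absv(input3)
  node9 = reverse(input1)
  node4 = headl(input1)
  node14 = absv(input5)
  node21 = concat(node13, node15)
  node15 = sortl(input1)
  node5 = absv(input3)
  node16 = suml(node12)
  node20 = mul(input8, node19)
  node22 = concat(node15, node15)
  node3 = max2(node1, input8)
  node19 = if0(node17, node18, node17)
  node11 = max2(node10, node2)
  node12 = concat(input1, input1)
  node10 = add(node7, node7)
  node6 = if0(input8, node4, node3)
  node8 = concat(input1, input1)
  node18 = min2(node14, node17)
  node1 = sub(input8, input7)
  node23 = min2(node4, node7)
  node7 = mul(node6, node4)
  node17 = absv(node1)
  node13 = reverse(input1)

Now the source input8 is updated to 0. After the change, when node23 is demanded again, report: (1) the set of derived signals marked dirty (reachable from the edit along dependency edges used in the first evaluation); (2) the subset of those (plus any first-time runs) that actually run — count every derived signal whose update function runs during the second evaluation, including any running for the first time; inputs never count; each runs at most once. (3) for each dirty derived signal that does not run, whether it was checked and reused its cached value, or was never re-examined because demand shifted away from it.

Dirty set: node1, node3, node6, node7, node23.
Run set: node6, node7, node23 (3 run).
Left stale — demand moved off them: node1, node3.
The important point: the flipped condition redirects demand; node1, node3 are left stale, never re-checked.

Initial pass — values computed on the first demand:
  node1 = sub(-8, -9) = 1
  node3 = max2(1, -8) = 1
  node4 = headl([2]) = 2
  node6 = if0(input8=-8 -> else branch node3) = 1
  node7 = mul(1, 2) = 2
  node23 = min2(2, 2) = 2

Second demand — change propagation:
  node1: dirty yet unreached — the second evaluation never asks for it.
  node3: dirty yet unreached — the second evaluation never asks for it.
  node6: re-runs because input8 -8->0; new result 2.
  node7: re-runs because node6 1->2; new result 4.
  node23: re-runs because node7 2->4; new result 2 (unchanged).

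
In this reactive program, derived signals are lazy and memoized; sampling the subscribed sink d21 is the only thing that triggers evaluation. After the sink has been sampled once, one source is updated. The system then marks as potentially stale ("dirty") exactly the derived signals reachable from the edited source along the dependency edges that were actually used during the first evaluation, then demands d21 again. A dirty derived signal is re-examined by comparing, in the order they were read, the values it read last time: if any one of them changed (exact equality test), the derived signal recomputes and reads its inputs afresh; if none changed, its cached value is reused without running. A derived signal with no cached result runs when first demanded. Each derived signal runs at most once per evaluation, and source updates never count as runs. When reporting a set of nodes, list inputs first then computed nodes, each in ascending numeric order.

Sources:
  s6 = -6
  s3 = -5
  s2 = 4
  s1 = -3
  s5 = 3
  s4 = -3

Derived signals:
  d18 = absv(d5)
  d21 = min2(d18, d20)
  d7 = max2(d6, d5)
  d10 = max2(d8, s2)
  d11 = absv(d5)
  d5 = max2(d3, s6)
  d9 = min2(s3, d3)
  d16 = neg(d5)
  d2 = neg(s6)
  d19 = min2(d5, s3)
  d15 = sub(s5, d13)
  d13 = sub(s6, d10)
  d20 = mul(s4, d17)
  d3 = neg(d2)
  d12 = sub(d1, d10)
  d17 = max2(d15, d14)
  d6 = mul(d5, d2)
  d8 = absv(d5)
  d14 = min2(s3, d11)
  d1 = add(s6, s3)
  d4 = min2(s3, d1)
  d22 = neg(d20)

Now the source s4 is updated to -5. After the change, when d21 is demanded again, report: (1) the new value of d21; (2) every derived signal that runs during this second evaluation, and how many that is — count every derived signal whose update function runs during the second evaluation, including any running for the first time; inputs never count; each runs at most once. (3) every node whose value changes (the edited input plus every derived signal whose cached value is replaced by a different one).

Demanding d21 again yields -75.
2 derived signals run: d20, d21.
The nodes whose values change: s4, d20, d21.

First demand of the output computes:
  d2 = neg(-6) = 6
  d3 = neg(6) = -6
  d5 = max2(-6, -6) = -6
  d8 = absv(-6) = 6
  d10 = max2(6, 4) = 6
  d11 = absv(-6) = 6
  d13 = sub(-6, 6) = -12
  d14 = min2(-5, 6) = -5
  d15 = sub(3, -12) = 15
  d17 = max2(15, -5) = 15
  d18 = absv(-6) = 6
  d20 = mul(-3, 15) = -45
  d21 = min2(6, -45) = -45

After the edit, cleaning proceeds:
  d20: a read changed (s4 -3->-5) — executes, giving -75.
  d21: a read changed (d20 -45->-75) — executes, giving -75.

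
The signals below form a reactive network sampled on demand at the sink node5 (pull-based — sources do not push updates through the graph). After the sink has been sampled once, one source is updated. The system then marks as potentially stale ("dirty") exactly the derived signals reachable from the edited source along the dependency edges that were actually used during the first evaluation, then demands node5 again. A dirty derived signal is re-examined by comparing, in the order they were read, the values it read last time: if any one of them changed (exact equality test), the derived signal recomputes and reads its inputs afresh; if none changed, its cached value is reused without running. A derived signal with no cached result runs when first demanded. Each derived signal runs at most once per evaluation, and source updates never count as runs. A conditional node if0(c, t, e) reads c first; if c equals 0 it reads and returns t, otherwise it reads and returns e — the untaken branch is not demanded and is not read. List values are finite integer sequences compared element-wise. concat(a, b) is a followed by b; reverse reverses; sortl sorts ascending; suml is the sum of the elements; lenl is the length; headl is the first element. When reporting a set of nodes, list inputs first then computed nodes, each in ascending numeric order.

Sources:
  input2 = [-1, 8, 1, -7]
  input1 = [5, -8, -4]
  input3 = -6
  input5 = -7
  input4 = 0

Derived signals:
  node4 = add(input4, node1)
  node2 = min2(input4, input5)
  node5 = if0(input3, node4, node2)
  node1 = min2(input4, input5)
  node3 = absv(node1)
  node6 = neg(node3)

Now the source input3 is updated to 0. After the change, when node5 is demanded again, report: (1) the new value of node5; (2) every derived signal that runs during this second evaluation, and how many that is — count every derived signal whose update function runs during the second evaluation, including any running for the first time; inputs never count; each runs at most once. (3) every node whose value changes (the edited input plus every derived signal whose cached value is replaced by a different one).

Initial pass — values computed on the first demand:
  node2 = min2(0, -7) = -7
  node5 = if0(input3=-6 -> else branch node2) = -7

Second demand — change propagation:
  node1: newly demanded (no cache) — executes and yields -7.
  node4: newly demanded (no cache) — executes and yields -7.
  node5: re-runs because input3 -6->0; new result -7 (unchanged).

The important point: the flipped condition pulls in fresh nodes; node1, node4 run for the first time.

node5 now evaluates to -7.
Run set: node1, node4, node5 (3 run).
Changed values: input3.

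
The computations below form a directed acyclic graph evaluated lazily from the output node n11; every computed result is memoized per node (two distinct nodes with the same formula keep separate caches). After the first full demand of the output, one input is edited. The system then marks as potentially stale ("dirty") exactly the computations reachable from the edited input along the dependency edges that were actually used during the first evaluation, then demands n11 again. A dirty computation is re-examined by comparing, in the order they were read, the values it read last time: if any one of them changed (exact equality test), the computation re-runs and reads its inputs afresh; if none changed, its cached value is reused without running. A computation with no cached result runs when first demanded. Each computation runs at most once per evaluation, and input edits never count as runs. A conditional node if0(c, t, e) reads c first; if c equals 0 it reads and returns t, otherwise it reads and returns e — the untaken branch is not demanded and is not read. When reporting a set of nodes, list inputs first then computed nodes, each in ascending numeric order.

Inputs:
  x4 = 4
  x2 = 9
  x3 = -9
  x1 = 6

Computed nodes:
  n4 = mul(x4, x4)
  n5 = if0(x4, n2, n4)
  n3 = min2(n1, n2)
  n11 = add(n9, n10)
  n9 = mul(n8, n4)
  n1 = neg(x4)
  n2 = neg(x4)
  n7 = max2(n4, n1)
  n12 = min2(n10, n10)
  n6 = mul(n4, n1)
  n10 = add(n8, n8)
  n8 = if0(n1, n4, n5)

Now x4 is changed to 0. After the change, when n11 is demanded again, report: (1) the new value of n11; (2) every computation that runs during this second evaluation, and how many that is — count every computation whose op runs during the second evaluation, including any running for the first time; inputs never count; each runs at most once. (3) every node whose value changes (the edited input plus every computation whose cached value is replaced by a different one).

Demanding n11 again yields 0.
6 computations run: n1, n4, n8, n9, n10, n11.
The nodes whose values change: x4, n1, n4, n8, n9, n10, n11.
Note the branch switch — demand abandons n5, which is never re-examined.

First demand of the output computes:
  n1 = neg(4) = -4
  n4 = mul(4, 4) = 16
  n5 = if0(x4=4 -> else branch n4) = 16
  n8 = if0(n1=-4 -> else branch n5) = 16
  n9 = mul(16, 16) = 256
  n10 = add(16, 16) = 32
  n11 = add(256, 32) = 288

After the edit, cleaning proceeds:
  n1: a read changed (x4 4->0) — executes, giving 0.
  n4: a read changed (x4 4->0; x4 4->0) — executes, giving 0.
  n5: stays stale; no demand reaches it after the flip.
  n8: a read changed (n1 -4->0) — executes, giving 0.
  n9: a read changed (n8 16->0; n4 16->0) — executes, giving 0.
  n10: a read changed (n8 16->0; n8 16->0) — executes, giving 0.
  n11: a read changed (n9 256->0; n10 32->0) — executes, giving 0.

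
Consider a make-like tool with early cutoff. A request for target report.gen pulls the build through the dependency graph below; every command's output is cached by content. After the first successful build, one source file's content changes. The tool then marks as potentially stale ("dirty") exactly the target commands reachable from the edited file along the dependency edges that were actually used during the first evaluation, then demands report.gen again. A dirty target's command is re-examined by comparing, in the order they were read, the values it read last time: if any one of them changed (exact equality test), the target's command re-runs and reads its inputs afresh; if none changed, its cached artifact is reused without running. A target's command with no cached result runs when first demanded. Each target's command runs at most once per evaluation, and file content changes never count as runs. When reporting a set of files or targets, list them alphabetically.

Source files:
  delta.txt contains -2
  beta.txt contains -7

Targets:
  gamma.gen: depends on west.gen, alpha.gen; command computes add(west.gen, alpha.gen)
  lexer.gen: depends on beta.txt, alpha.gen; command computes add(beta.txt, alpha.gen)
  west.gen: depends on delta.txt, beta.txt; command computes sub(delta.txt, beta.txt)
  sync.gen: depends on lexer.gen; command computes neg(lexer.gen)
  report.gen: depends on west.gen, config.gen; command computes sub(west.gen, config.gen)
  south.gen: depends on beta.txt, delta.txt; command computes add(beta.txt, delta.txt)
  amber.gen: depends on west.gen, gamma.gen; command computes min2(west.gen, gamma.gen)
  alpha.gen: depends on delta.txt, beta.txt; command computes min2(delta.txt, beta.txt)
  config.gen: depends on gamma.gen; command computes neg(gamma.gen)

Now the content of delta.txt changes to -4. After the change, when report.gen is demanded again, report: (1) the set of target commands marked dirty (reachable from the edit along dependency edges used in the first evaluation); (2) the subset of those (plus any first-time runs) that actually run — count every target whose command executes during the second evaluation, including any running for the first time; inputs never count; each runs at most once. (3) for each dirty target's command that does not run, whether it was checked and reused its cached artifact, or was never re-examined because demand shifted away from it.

The edit dirties: alpha.gen, config.gen, gamma.gen, report.gen, west.gen.
5 target commands run: alpha.gen, config.gen, gamma.gen, report.gen, west.gen.
No dirty target's command escaped a run.

First demand of the output computes:
  alpha.gen = min2(-2, -7) = -7
  west.gen = sub(-2, -7) = 5
  gamma.gen = add(5, -7) = -2
  config.gen = neg(-2) = 2
  report.gen = sub(5, 2) = 3

After the edit, cleaning proceeds:
  alpha.gen: a read changed (delta.txt -2->-4) — executes, giving -7 — identical to its old value.
  west.gen: a read changed (delta.txt -2->-4) — executes, giving 3.
  gamma.gen: a read changed (west.gen 5->3) — executes, giving -4.
  config.gen: a read changed (gamma.gen -2->-4) — executes, giving 4.
  report.gen: a read changed (west.gen 5->3; config.gen 2->4) — executes, giving -1.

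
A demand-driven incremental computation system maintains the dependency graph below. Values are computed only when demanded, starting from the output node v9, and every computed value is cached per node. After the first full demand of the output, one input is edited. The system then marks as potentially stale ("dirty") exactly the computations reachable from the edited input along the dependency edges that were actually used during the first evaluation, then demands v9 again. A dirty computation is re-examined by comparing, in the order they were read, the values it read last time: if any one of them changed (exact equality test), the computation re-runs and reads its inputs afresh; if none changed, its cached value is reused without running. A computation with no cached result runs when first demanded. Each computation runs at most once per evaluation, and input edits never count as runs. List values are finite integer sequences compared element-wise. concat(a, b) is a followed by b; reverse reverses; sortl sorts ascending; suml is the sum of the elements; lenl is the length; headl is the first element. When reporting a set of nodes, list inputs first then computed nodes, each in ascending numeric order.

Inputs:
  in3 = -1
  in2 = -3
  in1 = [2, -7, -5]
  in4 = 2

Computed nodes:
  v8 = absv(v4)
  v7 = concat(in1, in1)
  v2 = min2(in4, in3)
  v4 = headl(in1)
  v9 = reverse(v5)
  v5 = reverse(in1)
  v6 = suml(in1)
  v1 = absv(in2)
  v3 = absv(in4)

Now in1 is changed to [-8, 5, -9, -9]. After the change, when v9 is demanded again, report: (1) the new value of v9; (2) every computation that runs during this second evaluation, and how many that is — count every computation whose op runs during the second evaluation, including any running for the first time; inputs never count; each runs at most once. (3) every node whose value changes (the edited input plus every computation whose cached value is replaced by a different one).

New value of v9: [-8, 5, -9, -9].
Computations that run: v5, v9 — 2 in total.
Values that change: in1, v5, v9.

First evaluation (everything demanded from the output):
  v5 = reverse([2, -7, -5]) = [-5, -7, 2]
  v9 = reverse([-5, -7, 2]) = [2, -7, -5]

Propagation after the edit:
  v5: runs — in1 [2, -7, -5]->[-8, 5, -9, -9]; result [-9, -9, 5, -8].
  v9: runs — v5 [-5, -7, 2]->[-9, -9, 5, -8]; result [-8, 5, -9, -9].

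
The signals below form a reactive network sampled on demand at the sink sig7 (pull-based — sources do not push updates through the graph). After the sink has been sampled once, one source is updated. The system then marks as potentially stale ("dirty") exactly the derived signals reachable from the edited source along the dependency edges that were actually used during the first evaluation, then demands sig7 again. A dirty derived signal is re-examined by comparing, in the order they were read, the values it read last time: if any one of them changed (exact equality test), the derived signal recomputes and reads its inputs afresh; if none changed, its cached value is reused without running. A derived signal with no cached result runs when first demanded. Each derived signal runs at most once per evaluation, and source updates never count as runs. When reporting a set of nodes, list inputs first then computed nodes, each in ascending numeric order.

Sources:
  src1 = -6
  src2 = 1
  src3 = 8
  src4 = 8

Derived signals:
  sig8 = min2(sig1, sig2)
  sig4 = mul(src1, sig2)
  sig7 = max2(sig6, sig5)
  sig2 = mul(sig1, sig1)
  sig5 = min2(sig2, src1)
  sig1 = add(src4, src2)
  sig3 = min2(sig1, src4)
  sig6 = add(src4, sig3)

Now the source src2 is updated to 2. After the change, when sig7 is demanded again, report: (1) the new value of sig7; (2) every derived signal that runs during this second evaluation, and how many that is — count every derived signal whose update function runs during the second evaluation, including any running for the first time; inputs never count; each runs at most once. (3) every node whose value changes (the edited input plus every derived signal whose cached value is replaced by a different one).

sig7 now evaluates to 16.
Run set: sig1, sig2, sig3, sig5 (4 run).
Changed values: src2, sig1, sig2.
The important point: at sig6 every value read last time is unchanged, so the dirty flag clears without a run.

Initial pass — values computed on the first demand:
  sig1 = add(8, 1) = 9
  sig2 = mul(9, 9) = 81
  sig3 = min2(9, 8) = 8
  sig5 = min2(81, -6) = -6
  sig6 = add(8, 8) = 16
  sig7 = max2(16, -6) = 16

Second demand — change propagation:
  sig1: re-runs because src2 1->2; new result 10.
  sig2: re-runs because sig1 9->10; sig1 9->10; new result 100.
  sig3: re-runs because sig1 9->10; new result 8 (unchanged).
  sig5: re-runs because sig2 81->100; new result -6 (unchanged).
  sig6: re-examined; everything it read last time is the same (src4 unchanged, sig3 unchanged) — cache 16 kept, no run.
  sig7: re-examined; everything it read last time is the same (sig6 unchanged, sig5 unchanged) — cache 16 kept, no run.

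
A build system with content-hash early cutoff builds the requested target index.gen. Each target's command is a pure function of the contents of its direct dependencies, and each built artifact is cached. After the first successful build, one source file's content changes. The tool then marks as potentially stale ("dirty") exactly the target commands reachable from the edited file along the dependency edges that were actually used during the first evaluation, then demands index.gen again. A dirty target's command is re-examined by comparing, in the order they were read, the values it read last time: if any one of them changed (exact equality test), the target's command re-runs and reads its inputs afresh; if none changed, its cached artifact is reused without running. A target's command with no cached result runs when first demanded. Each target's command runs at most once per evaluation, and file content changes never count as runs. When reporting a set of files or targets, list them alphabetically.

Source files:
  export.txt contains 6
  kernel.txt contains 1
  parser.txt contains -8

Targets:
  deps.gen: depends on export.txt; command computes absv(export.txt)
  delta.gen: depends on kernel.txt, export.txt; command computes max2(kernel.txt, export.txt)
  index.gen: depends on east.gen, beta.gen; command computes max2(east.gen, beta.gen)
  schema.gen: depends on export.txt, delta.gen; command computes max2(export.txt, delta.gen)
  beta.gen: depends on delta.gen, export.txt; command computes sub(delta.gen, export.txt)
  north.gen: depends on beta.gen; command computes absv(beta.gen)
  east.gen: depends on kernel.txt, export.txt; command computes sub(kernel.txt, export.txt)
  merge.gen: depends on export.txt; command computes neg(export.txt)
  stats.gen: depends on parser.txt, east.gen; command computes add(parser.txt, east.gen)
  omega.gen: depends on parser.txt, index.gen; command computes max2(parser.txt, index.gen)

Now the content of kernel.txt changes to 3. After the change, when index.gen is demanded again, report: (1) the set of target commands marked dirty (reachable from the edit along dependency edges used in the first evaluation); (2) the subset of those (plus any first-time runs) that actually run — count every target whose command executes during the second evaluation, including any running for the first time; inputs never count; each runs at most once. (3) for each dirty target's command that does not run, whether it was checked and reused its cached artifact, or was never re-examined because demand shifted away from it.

First evaluation (everything demanded from the output):
  delta.gen = max2(1, 6) = 6
  beta.gen = sub(6, 6) = 0
  east.gen = sub(1, 6) = -5
  index.gen = max2(-5, 0) = 0

Propagation after the edit:
  delta.gen: runs — kernel.txt 1->3; result 6 (same value as before).
  beta.gen: checked — values it read are unchanged (delta.gen unchanged, export.txt unchanged); reused cached 0 without running.
  east.gen: runs — kernel.txt 1->3; result -3.
  index.gen: runs — east.gen -5->-3; result 0 (same value as before).

Key observation: the cutoff stops propagation at beta.gen — its inputs' values are unchanged, so it reuses its cache.

Marked dirty: beta.gen, delta.gen, east.gen, index.gen.
Target commands that run: delta.gen, east.gen, index.gen — 3 in total.
Checked but reused from cache: beta.gen.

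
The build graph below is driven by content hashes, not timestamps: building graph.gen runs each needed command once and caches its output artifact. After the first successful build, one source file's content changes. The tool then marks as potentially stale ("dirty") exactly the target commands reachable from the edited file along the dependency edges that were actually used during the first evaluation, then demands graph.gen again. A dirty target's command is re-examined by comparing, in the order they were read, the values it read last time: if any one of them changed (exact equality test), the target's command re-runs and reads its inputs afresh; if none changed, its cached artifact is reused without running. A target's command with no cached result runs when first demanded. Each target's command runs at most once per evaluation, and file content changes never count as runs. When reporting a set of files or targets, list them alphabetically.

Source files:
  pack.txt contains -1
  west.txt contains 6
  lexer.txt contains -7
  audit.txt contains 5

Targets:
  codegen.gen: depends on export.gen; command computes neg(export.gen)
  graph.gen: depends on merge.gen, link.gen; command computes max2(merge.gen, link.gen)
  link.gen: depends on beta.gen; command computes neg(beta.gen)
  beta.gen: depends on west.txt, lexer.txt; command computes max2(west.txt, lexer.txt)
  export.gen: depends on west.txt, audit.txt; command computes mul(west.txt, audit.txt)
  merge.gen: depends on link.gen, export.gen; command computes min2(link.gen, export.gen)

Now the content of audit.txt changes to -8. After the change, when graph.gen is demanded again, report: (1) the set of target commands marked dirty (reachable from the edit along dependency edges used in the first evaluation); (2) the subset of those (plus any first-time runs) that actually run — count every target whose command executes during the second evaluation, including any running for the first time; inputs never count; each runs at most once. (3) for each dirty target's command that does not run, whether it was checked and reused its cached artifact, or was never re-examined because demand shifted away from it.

Initial pass — values computed on the first demand:
  beta.gen = max2(6, -7) = 6
  export.gen = mul(6, 5) = 30
  link.gen = neg(6) = -6
  merge.gen = min2(-6, 30) = -6
  graph.gen = max2(-6, -6) = -6

Second demand — change propagation:
  export.gen: re-runs because audit.txt 5->-8; new result -48.
  merge.gen: re-runs because export.gen 30->-48; new result -48.
  graph.gen: re-runs because merge.gen -6->-48; new result -6 (unchanged).

Dirty set: export.gen, graph.gen, merge.gen.
Run set: export.gen, graph.gen, merge.gen (3 run).
All dirty target commands ended up running.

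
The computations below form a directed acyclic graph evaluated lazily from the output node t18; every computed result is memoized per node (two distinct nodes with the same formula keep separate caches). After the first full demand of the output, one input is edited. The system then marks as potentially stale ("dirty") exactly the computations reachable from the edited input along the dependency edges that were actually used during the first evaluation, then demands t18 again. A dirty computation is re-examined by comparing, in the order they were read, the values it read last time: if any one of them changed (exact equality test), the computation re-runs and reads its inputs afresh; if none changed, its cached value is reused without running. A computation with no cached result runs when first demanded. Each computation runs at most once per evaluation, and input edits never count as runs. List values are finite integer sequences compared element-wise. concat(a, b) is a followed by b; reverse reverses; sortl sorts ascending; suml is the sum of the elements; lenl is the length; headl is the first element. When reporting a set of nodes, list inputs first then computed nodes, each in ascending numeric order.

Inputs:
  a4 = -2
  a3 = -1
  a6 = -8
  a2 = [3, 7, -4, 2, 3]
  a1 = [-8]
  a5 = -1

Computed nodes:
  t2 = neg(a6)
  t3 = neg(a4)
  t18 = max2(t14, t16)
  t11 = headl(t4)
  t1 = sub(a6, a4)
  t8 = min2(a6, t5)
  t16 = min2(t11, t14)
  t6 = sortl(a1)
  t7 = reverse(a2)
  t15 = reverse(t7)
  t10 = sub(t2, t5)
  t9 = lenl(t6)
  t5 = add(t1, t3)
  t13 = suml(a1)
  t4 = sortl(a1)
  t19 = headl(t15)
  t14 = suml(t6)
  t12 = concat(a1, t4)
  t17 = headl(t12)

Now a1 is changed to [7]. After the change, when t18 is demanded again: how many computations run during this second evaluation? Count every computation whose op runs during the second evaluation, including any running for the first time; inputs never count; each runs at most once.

First demand of the output computes:
  t4 = sortl([-8]) = [-8]
  t6 = sortl([-8]) = [-8]
  t11 = headl([-8]) = -8
  t14 = suml([-8]) = -8
  t16 = min2(-8, -8) = -8
  t18 = max2(-8, -8) = -8

After the edit, cleaning proceeds:
  t4: a read changed (a1 [-8]->[7]) — executes, giving [7].
  t6: a read changed (a1 [-8]->[7]) — executes, giving [7].
  t11: a read changed (t4 [-8]->[7]) — executes, giving 7.
  t14: a read changed (t6 [-8]->[7]) — executes, giving 7.
  t16: a read changed (t11 -8->7; t14 -8->7) — executes, giving 7.
  t18: a read changed (t14 -8->7; t16 -8->7) — executes, giving 7.

6 computations run: t4, t6, t11, t14, t16, t18.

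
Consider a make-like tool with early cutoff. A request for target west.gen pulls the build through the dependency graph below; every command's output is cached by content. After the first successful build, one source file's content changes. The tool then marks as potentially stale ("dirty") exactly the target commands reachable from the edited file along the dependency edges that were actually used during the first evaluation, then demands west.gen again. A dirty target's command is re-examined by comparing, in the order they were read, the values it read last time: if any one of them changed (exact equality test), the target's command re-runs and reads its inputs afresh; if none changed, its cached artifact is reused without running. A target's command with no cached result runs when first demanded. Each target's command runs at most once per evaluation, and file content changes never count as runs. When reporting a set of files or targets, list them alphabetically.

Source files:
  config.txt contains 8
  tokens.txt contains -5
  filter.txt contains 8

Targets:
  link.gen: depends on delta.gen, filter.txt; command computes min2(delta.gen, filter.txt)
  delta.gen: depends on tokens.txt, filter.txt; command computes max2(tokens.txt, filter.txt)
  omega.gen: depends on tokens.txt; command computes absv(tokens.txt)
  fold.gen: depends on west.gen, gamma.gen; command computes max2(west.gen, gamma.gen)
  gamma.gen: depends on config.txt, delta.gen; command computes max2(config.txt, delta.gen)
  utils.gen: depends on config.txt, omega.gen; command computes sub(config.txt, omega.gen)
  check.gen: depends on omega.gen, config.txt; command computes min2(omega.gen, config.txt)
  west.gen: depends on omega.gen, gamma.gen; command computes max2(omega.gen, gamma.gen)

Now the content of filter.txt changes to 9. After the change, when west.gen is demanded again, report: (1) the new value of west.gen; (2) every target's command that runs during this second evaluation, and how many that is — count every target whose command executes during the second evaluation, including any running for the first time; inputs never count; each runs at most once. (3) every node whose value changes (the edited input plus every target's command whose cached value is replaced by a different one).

First demand of the output computes:
  delta.gen = max2(-5, 8) = 8
  gamma.gen = max2(8, 8) = 8
  omega.gen = absv(-5) = 5
  west.gen = max2(5, 8) = 8

After the edit, cleaning proceeds:
  delta.gen: a read changed (filter.txt 8->9) — executes, giving 9.
  gamma.gen: a read changed (delta.gen 8->9) — executes, giving 9.
  west.gen: a read changed (gamma.gen 8->9) — executes, giving 9.

Demanding west.gen again yields 9.
3 target commands run: delta.gen, gamma.gen, west.gen.
The nodes whose values change: delta.gen, filter.txt, gamma.gen, west.gen.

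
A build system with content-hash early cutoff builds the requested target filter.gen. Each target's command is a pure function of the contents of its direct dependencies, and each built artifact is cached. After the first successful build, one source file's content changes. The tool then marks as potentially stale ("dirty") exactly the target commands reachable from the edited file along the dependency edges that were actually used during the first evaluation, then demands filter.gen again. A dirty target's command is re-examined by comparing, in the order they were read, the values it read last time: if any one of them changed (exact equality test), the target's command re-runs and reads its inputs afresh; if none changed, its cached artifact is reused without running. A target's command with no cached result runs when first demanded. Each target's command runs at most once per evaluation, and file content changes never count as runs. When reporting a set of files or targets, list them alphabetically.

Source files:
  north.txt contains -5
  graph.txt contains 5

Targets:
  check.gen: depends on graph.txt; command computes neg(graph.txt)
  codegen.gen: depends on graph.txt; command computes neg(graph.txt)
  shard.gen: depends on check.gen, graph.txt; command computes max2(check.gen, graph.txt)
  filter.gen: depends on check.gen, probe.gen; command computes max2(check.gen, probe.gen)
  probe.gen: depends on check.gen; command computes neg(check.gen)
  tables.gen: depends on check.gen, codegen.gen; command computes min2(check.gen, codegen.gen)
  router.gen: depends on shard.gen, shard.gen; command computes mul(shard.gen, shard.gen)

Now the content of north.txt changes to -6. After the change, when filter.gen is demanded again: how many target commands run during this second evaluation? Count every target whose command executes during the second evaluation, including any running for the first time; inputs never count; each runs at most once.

Target commands that run: none — 0 in total.
Key observation: north.txt is never demanded by the output, so the edit triggers no recomputation at all.

First evaluation (everything demanded from the output):
  check.gen = neg(5) = -5
  probe.gen = neg(-5) = 5
  filter.gen = max2(-5, 5) = 5

Propagation after the edit:
  north.txt feeds no computation that the output demands — nothing is marked dirty and nothing runs.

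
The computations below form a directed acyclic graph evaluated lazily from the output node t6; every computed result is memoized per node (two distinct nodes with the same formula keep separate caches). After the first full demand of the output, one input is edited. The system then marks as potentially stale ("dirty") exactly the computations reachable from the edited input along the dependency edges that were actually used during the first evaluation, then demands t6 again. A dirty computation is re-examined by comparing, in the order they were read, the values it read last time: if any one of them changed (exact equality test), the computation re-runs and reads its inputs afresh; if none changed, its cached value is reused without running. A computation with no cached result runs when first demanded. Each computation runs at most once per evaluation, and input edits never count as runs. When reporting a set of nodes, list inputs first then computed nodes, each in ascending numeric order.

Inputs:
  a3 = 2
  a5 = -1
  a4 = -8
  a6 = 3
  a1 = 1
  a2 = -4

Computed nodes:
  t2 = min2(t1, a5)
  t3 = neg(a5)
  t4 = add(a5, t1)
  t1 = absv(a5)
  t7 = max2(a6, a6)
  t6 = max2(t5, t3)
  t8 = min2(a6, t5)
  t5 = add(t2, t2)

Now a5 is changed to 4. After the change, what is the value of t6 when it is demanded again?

Demanding t6 again yields 8.

First demand of the output computes:
  t1 = absv(-1) = 1
  t2 = min2(1, -1) = -1
  t3 = neg(-1) = 1
  t5 = add(-1, -1) = -2
  t6 = max2(-2, 1) = 1

After the edit, cleaning proceeds:
  t1: a read changed (a5 -1->4) — executes, giving 4.
  t2: a read changed (t1 1->4; a5 -1->4) — executes, giving 4.
  t3: a read changed (a5 -1->4) — executes, giving -4.
  t5: a read changed (t2 -1->4; t2 -1->4) — executes, giving 8.
  t6: a read changed (t5 -2->8; t3 1->-4) — executes, giving 8.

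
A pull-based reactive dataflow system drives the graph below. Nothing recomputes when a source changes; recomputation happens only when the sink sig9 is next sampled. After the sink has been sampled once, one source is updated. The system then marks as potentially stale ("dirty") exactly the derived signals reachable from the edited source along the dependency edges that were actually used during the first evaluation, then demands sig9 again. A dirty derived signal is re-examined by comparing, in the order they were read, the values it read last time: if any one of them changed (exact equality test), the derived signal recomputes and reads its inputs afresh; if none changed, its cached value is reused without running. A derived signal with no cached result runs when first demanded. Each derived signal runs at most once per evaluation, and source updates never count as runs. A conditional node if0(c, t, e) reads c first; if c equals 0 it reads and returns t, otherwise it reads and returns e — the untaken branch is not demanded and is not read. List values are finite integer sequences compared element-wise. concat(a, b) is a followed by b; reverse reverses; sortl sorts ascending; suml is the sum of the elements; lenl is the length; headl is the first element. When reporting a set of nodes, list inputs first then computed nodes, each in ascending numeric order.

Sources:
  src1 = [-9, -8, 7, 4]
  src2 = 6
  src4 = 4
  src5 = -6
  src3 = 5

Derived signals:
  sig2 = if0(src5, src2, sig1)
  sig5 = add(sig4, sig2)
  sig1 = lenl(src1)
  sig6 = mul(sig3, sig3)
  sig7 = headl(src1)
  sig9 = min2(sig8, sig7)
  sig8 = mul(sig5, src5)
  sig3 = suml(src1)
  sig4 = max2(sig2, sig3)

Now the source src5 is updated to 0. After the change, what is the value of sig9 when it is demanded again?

First evaluation (everything demanded from the output):
  sig1 = lenl([-9, -8, 7, 4]) = 4
  sig2 = if0(src5=-6 -> else branch sig1) = 4
  sig3 = suml([-9, -8, 7, 4]) = -6
  sig4 = max2(4, -6) = 4
  sig5 = add(4, 4) = 8
  sig7 = headl([-9, -8, 7, 4]) = -9
  sig8 = mul(8, -6) = -48
  sig9 = min2(-48, -9) = -48

Propagation after the edit:
  sig2: runs — src5 -6->0; result 6.
  sig4: runs — sig2 4->6; result 6.
  sig5: runs — sig4 4->6; sig2 4->6; result 12.
  sig8: runs — sig5 8->12; src5 -6->0; result 0.
  sig9: runs — sig8 -48->0; result -9.

New value of sig9: -9.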